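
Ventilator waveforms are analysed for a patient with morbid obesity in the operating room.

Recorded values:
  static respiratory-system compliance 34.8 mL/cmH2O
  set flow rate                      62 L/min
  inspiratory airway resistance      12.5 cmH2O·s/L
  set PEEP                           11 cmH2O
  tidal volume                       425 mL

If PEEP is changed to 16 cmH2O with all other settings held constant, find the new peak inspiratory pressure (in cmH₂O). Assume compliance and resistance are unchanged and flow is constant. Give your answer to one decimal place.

41.1

Flow: 62 L/min ÷ 60 = 1.0333 L/s.
PIP = Vt/C + R·V̇ + PEEP (constant-flow equation of motion).
Only the baseline term changes: ΔPIP = ΔPEEP = 16 − 11 = 5.0 cmH2O.
Original PIP = 425/34.8 + 12.5×1.0333 + 11 = 36.129 cmH2O; new PIP = 36.129 + (5.0) = 41.129 cmH2O.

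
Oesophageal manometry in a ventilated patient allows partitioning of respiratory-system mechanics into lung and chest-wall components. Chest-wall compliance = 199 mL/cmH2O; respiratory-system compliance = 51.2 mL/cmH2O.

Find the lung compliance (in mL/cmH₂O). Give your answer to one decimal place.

1/CL = 1/Crs − 1/Ccw.
1/CL = 1/51.2 − 1/199 = 0.01451.
CL = 68.918 mL/cmH2O.

68.9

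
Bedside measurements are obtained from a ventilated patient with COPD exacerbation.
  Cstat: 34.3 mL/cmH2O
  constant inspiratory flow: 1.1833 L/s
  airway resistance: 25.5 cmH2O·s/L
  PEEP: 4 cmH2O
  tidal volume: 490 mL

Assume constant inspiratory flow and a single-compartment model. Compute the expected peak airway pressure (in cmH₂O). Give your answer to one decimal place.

Equation of motion (constant flow): PIP = Vt/C + R·V̇ + PEEP.
PIP = 490/34.3 + 25.5×1.1833 + 4 = 14.286 + 30.174 + 4 = 48.46 cmH2O.

48.5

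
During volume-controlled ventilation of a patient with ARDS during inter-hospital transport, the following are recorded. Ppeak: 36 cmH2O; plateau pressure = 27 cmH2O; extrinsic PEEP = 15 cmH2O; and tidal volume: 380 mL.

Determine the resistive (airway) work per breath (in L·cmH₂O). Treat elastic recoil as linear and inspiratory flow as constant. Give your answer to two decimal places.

3.42

With constant inspiratory flow the resistive pressure is constant at PIP − Pplat = 36 − 27 = 9.0 cmH2O, so resistive work = 9.0 × 0.380 = 3.42 L·cmH2O.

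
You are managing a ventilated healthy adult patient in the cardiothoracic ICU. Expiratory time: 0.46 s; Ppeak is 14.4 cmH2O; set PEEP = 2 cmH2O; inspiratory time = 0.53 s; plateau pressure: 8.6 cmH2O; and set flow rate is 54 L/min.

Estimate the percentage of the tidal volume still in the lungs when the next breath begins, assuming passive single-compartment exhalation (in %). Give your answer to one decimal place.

Flow: 54 L/min ÷ 60 = 0.9 L/s.
Vt = flow × Ti = 0.9 L/s × 0.53 s × 1000 mL/L = 477.0 mL.
R = (PIP − Pplat)/V̇ = (14.4 − 8.6) / 0.9 = 5.8/0.9 = 6.444 cmH2O·s/L.
C = Vt/(Pplat − PEEP) = 477.0 / (8.6 − 2) = 477.0/6.6 = 72.273 mL/cmH2O.
τ = R × C = 6.444 × 0.07227 L/cmH2O = 0.4657 s.
Fraction remaining at end-expiration = e^(−Te/τ) = e^(−0.46/0.4657) = 0.3724 → 37.24%.

37.2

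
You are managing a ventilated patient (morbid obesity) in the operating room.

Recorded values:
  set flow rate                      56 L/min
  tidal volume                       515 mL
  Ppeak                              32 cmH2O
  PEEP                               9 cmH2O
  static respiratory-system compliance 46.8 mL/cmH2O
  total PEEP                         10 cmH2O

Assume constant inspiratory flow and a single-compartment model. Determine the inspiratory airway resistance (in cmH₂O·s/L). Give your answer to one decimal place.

11.8

Flow: 56 L/min ÷ 60 = 0.9333 L/s.
Total PEEP = 10 cmH2O (set 9 + intrinsic 1); this is the baseline alveolar pressure.
Equation of motion (constant flow): PIP = Vt/C + R·V̇ + PEEP.
R·V̇ = PIP − Vt/C − PEEP = 32 − 515/46.8 − 10 = 32 − 11.004 − 10 = 10.996 cmH2O.
R = 10.996 / 0.9333 = 11.782 cmH2O·s/L.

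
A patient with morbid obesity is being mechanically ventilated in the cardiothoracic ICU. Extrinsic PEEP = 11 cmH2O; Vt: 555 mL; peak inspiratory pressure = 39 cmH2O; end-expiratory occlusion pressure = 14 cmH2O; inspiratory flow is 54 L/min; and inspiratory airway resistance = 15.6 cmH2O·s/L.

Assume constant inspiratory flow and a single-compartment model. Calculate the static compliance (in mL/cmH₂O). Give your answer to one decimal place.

Flow: 54 L/min ÷ 60 = 0.9 L/s.
Total PEEP = 14 cmH2O (set 11 + intrinsic 3); this is the baseline alveolar pressure.
Equation of motion (constant flow): PIP = Vt/C + R·V̇ + PEEP.
Vt/C = PIP − R·V̇ − PEEP = 39 − 15.6×0.9 − 14 = 39 − 14.04 − 14 = 10.96 cmH2O.
C = Vt / 10.96 = 555 / 10.96 = 50.639 mL/cmH2O.

50.6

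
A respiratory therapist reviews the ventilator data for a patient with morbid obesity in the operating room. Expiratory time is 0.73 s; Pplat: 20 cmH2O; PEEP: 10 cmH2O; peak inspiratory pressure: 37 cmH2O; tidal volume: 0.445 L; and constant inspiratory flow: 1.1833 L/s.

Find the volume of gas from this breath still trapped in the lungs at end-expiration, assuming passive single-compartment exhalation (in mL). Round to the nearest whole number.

142

R = (PIP − Pplat)/V̇ = (37 − 20) / 1.1833 = 17.0/1.1833 = 14.367 cmH2O·s/L.
C = Vt/(Pplat − PEEP) = 445.0 / (20 − 10) = 445.0/10.0 = 44.5 mL/cmH2O.
τ = R × C = 14.367 × 0.0445 L/cmH2O = 0.6393 s.
Fraction remaining = e^(−Te/τ) = e^(−0.73/0.6393) = 0.3192.
Trapped volume = 445.0 × 0.3192 = 142.04 mL.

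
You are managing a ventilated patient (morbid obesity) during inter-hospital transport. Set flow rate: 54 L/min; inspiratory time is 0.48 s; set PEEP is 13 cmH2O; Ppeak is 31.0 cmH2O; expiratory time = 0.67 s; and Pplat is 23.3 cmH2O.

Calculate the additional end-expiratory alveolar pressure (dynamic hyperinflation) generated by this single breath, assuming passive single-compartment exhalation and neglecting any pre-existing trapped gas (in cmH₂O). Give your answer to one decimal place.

1.6

Flow: 54 L/min ÷ 60 = 0.9 L/s.
Vt = flow × Ti = 0.9 L/s × 0.48 s × 1000 mL/L = 432.0 mL.
R = (PIP − Pplat)/V̇ = (31.0 − 23.3) / 0.9 = 7.7/0.9 = 8.556 cmH2O·s/L.
C = Vt/(Pplat − PEEP) = 432.0 / (23.3 − 13) = 432.0/10.3 = 41.942 mL/cmH2O.
τ = R × C = 8.556 × 0.04194 L/cmH2O = 0.3588 s.
Fraction remaining = e^(−Te/τ) = e^(−0.67/0.3588) = 0.1545; trapped volume = 432.0 × 0.1545 = 66.744 mL.
Additional alveolar pressure from trapping ≈ V_trapped / C = 66.744 / 41.942 = 1.591 cmH2O.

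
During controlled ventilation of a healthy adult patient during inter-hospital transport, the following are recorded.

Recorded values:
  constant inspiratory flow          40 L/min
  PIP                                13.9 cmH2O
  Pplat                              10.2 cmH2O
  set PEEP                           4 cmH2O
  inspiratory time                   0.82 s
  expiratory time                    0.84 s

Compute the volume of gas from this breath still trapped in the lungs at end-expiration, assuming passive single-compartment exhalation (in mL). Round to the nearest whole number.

98

Flow: 40 L/min ÷ 60 = 0.6667 L/s.
Vt = flow × Ti = 0.6667 L/s × 0.82 s × 1000 mL/L = 546.69 mL.
R = (PIP − Pplat)/V̇ = (13.9 − 10.2) / 0.6667 = 3.7/0.6667 = 5.55 cmH2O·s/L.
C = Vt/(Pplat − PEEP) = 546.69 / (10.2 − 4) = 546.69/6.2 = 88.176 mL/cmH2O.
τ = R × C = 5.55 × 0.08818 L/cmH2O = 0.4894 s.
Fraction remaining = e^(−Te/τ) = e^(−0.84/0.4894) = 0.1797.
Trapped volume = 546.69 × 0.1797 = 98.24 mL.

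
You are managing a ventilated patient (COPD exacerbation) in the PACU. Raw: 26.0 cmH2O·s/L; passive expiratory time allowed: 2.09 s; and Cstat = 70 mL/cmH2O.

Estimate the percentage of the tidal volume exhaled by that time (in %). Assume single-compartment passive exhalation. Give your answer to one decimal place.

68.3

τ = R × C = 26.0 × 70 mL/cmH2O = 26.0 × 0.070 L/cmH2O = 1.82 s.
Passive exhalation: V(t)/V₀ = e^(−t/τ) = e^(−2.09/1.82) = 0.3172.
Fraction exhaled = 1 − 0.3172 = 0.6828 → 68.28%.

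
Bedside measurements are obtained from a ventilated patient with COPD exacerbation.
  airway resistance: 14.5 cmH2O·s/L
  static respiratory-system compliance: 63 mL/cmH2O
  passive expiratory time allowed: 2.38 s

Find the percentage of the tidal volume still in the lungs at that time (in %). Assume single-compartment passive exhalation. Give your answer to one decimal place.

τ = R × C = 14.5 × 63 mL/cmH2O = 14.5 × 0.063 L/cmH2O = 0.9135 s.
Passive exhalation: V(t)/V₀ = e^(−t/τ) = e^(−2.38/0.9135) = 0.07388.
Fraction remaining = 0.07388 → 7.388%.

7.4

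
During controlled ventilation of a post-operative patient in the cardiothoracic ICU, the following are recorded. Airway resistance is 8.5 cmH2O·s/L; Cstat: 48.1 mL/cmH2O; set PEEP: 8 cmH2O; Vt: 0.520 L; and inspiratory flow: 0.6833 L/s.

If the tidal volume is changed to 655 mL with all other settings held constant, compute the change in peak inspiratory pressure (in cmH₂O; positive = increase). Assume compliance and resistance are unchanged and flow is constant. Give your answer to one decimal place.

2.8

PIP = Vt/C + R·V̇ + PEEP (constant-flow equation of motion).
Only the elastic term changes: ΔPIP = ΔVt / C = (655 − 520) / 48.1 = 2.807 cmH2O.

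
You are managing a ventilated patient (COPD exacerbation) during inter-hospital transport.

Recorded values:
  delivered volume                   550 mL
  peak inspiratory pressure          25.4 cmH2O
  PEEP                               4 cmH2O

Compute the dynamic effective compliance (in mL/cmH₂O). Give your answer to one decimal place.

Dynamic compliance = Vt / (PIP − PEEP) = 550 / (25.4 − 4) = 550 / 21.4 = 25.701 mL/cmH2O.

25.7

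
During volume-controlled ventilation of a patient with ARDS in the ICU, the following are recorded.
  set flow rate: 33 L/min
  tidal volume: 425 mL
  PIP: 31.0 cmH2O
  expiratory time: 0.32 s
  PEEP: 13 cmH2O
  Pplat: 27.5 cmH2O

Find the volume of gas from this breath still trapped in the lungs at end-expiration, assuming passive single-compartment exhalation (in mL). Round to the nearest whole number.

76

Flow: 33 L/min ÷ 60 = 0.55 L/s.
R = (PIP − Pplat)/V̇ = (31.0 − 27.5) / 0.55 = 3.5/0.55 = 6.364 cmH2O·s/L.
C = Vt/(Pplat − PEEP) = 425.0 / (27.5 − 13) = 425.0/14.5 = 29.31 mL/cmH2O.
τ = R × C = 6.364 × 0.02931 L/cmH2O = 0.1865 s.
Fraction remaining = e^(−Te/τ) = e^(−0.32/0.1865) = 0.1798.
Trapped volume = 425.0 × 0.1798 = 76.415 mL.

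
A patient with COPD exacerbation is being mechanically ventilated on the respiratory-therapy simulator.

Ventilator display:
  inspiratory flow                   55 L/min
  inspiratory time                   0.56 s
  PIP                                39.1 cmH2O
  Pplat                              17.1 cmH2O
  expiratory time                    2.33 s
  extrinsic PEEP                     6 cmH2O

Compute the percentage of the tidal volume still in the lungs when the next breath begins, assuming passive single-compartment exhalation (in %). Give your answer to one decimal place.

Flow: 55 L/min ÷ 60 = 0.9167 L/s.
Vt = flow × Ti = 0.9167 L/s × 0.56 s × 1000 mL/L = 513.35 mL.
R = (PIP − Pplat)/V̇ = (39.1 − 17.1) / 0.9167 = 22.0/0.9167 = 23.999 cmH2O·s/L.
C = Vt/(Pplat − PEEP) = 513.35 / (17.1 − 6) = 513.35/11.1 = 46.248 mL/cmH2O.
τ = R × C = 23.999 × 0.04625 L/cmH2O = 1.11 s.
Fraction remaining at end-expiration = e^(−Te/τ) = e^(−2.33/1.11) = 0.1226 → 12.26%.

12.3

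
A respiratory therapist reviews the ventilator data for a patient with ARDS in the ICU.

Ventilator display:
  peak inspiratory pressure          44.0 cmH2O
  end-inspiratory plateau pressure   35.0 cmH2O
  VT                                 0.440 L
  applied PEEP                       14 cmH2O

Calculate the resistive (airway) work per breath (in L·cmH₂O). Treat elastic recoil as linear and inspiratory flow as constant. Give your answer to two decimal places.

With constant inspiratory flow the resistive pressure is constant at PIP − Pplat = 44.0 − 35.0 = 9.0 cmH2O, so resistive work = 9.0 × 0.440 = 3.96 L·cmH2O.

3.96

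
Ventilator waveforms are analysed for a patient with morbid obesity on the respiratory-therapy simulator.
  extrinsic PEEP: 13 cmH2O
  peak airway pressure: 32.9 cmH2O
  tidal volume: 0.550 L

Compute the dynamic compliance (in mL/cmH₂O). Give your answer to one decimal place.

27.6

Dynamic compliance = Vt / (PIP − PEEP) = 550 / (32.9 − 13) = 550 / 19.9 = 27.638 mL/cmH2O.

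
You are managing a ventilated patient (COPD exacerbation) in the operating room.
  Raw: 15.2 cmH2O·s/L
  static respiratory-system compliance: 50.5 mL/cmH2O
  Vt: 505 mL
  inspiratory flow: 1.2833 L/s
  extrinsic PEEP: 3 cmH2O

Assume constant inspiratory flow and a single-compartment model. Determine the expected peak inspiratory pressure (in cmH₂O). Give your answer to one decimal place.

32.5

Equation of motion (constant flow): PIP = Vt/C + R·V̇ + PEEP.
PIP = 505/50.5 + 15.2×1.2833 + 3 = 10.0 + 19.506 + 3 = 32.506 cmH2O.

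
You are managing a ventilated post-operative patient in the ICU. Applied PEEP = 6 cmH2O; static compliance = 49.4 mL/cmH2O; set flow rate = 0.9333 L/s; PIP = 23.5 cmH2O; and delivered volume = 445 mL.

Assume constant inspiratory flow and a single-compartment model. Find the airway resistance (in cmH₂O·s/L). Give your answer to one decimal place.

Equation of motion (constant flow): PIP = Vt/C + R·V̇ + PEEP.
R·V̇ = PIP − Vt/C − PEEP = 23.5 − 445/49.4 − 6 = 23.5 − 9.008 − 6 = 8.492 cmH2O.
R = 8.492 / 0.9333 = 9.099 cmH2O·s/L.

9.1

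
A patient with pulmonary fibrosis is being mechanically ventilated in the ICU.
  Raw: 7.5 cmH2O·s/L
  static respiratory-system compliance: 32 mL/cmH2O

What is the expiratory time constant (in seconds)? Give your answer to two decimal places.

τ = R × C = 7.5 × 32 mL/cmH2O = 7.5 × 0.032 L/cmH2O = 0.24 s.

0.24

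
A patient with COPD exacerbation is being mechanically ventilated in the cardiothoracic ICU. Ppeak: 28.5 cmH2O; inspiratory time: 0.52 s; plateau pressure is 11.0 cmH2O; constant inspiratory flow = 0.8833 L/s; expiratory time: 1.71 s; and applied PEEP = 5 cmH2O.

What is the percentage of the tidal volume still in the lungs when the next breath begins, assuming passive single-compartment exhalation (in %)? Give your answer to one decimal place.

Vt = flow × Ti = 0.8833 L/s × 0.52 s × 1000 mL/L = 459.32 mL.
R = (PIP − Pplat)/V̇ = (28.5 − 11.0) / 0.8833 = 17.5/0.8833 = 19.812 cmH2O·s/L.
C = Vt/(Pplat − PEEP) = 459.32 / (11.0 − 5) = 459.32/6.0 = 76.553 mL/cmH2O.
τ = R × C = 19.812 × 0.07655 L/cmH2O = 1.517 s.
Fraction remaining at end-expiration = e^(−Te/τ) = e^(−1.71/1.517) = 0.3239 → 32.39%.

32.4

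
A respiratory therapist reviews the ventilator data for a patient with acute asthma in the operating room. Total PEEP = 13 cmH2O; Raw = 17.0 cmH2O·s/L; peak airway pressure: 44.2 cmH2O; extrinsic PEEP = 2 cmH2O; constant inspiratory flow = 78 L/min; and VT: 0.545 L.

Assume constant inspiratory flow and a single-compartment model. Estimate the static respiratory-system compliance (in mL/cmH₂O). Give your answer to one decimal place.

59.9

Flow: 78 L/min ÷ 60 = 1.3 L/s.
Total PEEP = 13 cmH2O (set 2 + intrinsic 11); this is the baseline alveolar pressure.
Equation of motion (constant flow): PIP = Vt/C + R·V̇ + PEEP.
Vt/C = PIP − R·V̇ − PEEP = 44.2 − 17.0×1.3 − 13 = 44.2 − 22.1 − 13 = 9.1 cmH2O.
C = Vt / 9.1 = 545 / 9.1 = 59.89 mL/cmH2O.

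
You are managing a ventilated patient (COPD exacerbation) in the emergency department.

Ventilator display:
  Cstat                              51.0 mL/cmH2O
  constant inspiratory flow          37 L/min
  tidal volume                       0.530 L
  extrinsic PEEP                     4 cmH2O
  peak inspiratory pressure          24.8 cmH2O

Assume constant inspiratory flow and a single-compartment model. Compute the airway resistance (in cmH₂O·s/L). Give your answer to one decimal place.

16.9

Flow: 37 L/min ÷ 60 = 0.6167 L/s.
Equation of motion (constant flow): PIP = Vt/C + R·V̇ + PEEP.
R·V̇ = PIP − Vt/C − PEEP = 24.8 − 530/51.0 − 4 = 24.8 − 10.392 − 4 = 10.408 cmH2O.
R = 10.408 / 0.6167 = 16.877 cmH2O·s/L.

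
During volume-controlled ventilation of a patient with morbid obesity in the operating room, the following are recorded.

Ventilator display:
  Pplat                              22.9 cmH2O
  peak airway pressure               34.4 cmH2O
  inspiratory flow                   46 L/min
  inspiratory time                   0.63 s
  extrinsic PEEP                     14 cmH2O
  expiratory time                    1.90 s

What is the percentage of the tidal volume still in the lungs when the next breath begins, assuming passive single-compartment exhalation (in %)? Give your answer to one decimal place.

Flow: 46 L/min ÷ 60 = 0.7667 L/s.
Vt = flow × Ti = 0.7667 L/s × 0.63 s × 1000 mL/L = 483.02 mL.
R = (PIP − Pplat)/V̇ = (34.4 − 22.9) / 0.7667 = 11.5/0.7667 = 14.999 cmH2O·s/L.
C = Vt/(Pplat − PEEP) = 483.02 / (22.9 − 14) = 483.02/8.9 = 54.272 mL/cmH2O.
τ = R × C = 14.999 × 0.05427 L/cmH2O = 0.814 s.
Fraction remaining at end-expiration = e^(−Te/τ) = e^(−1.90/0.814) = 0.09689 → 9.689%.

9.7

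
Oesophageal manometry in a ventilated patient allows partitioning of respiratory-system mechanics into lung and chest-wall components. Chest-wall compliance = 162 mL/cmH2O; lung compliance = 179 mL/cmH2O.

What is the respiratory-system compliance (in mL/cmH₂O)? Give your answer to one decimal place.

85.0

Lung and chest wall are elastances in series: 1/Crs = 1/CL + 1/Ccw.
1/Crs = 1/179 + 1/162 = 0.01176.
Crs = 85.034 mL/cmH2O.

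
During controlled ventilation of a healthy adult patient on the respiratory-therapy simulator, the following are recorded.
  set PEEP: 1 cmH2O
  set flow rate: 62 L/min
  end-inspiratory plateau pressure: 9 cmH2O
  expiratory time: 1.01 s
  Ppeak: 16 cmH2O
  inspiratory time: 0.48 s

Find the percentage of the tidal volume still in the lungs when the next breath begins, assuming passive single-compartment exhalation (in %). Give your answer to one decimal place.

Flow: 62 L/min ÷ 60 = 1.0333 L/s.
Vt = flow × Ti = 1.0333 L/s × 0.48 s × 1000 mL/L = 495.98 mL.
R = (PIP − Pplat)/V̇ = (16 − 9) / 1.0333 = 7.0/1.0333 = 6.774 cmH2O·s/L.
C = Vt/(Pplat − PEEP) = 495.98 / (9 − 1) = 495.98/8.0 = 61.998 mL/cmH2O.
τ = R × C = 6.774 × 0.062 L/cmH2O = 0.42 s.
Fraction remaining at end-expiration = e^(−Te/τ) = e^(−1.01/0.42) = 0.09029 → 9.029%.

9.0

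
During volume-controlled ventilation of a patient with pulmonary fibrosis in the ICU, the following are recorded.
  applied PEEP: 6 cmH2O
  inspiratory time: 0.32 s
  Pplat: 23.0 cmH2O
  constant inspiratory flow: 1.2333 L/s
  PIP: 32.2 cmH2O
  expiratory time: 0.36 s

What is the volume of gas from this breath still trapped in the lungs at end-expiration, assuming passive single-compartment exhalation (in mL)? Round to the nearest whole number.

49

Vt = flow × Ti = 1.2333 L/s × 0.32 s × 1000 mL/L = 394.66 mL.
R = (PIP − Pplat)/V̇ = (32.2 − 23.0) / 1.2333 = 9.2/1.2333 = 7.46 cmH2O·s/L.
C = Vt/(Pplat − PEEP) = 394.66 / (23.0 − 6) = 394.66/17.0 = 23.215 mL/cmH2O.
τ = R × C = 7.46 × 0.02322 L/cmH2O = 0.1732 s.
Fraction remaining = e^(−Te/τ) = e^(−0.36/0.1732) = 0.1251.
Trapped volume = 394.66 × 0.1251 = 49.372 mL.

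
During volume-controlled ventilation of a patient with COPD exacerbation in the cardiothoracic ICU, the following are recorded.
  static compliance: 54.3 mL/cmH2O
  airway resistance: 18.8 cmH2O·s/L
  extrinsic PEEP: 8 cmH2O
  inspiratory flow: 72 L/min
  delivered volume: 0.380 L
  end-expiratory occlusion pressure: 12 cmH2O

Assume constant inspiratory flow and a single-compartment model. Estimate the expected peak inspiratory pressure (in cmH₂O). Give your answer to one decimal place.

41.6

Flow: 72 L/min ÷ 60 = 1.2 L/s.
Total PEEP = 12 cmH2O (set 8 + intrinsic 4); this is the baseline alveolar pressure.
Equation of motion (constant flow): PIP = Vt/C + R·V̇ + PEEP.
PIP = 380/54.3 + 18.8×1.2 + 12 = 6.998 + 22.56 + 12 = 41.558 cmH2O.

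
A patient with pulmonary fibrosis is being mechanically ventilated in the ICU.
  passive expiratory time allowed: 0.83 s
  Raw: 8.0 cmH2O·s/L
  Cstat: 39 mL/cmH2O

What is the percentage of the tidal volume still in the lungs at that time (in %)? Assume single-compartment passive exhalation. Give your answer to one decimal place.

τ = R × C = 8.0 × 39 mL/cmH2O = 8.0 × 0.039 L/cmH2O = 0.312 s.
Passive exhalation: V(t)/V₀ = e^(−t/τ) = e^(−0.83/0.312) = 0.06993.
Fraction remaining = 0.06993 → 6.993%.

7.0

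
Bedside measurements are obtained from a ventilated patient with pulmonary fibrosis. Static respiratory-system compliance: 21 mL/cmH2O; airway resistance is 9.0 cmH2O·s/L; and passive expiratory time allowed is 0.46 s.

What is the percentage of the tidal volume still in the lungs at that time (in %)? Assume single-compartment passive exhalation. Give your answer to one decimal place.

τ = R × C = 9.0 × 21 mL/cmH2O = 9.0 × 0.021 L/cmH2O = 0.189 s.
Passive exhalation: V(t)/V₀ = e^(−t/τ) = e^(−0.46/0.189) = 0.0877.
Fraction remaining = 0.0877 → 8.77%.

8.8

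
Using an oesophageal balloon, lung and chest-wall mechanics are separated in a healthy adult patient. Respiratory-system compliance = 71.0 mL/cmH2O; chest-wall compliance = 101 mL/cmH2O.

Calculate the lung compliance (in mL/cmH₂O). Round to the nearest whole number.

239

1/CL = 1/Crs − 1/Ccw.
1/CL = 1/71.0 − 1/101 = 0.004184.
CL = 239.01 mL/cmH2O.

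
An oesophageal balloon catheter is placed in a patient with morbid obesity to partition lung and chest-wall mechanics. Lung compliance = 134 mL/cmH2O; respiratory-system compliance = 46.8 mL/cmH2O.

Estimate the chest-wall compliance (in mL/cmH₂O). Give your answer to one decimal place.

71.9

1/Ccw = 1/Crs − 1/CL.
1/Ccw = 1/46.8 − 1/134 = 0.0139.
Ccw = 71.942 mL/cmH2O.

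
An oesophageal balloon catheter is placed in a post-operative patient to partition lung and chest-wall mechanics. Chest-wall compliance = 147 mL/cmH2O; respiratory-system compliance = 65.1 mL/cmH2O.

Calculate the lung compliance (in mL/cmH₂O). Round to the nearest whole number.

117

1/CL = 1/Crs − 1/Ccw.
1/CL = 1/65.1 − 1/147 = 0.008558.
CL = 116.85 mL/cmH2O.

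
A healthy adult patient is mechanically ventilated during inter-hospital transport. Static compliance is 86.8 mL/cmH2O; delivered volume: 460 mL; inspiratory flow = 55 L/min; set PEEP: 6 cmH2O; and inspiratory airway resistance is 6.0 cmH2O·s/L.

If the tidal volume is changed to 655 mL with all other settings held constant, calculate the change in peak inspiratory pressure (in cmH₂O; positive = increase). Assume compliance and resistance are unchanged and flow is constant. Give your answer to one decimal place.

2.2

PIP = Vt/C + R·V̇ + PEEP (constant-flow equation of motion).
Only the elastic term changes: ΔPIP = ΔVt / C = (655 − 460) / 86.8 = 2.247 cmH2O.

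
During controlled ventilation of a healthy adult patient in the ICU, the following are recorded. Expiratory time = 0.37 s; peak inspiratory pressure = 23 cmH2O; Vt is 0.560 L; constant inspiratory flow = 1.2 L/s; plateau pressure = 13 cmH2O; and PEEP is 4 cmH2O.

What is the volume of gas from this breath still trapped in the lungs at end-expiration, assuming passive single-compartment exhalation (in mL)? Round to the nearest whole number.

R = (PIP − Pplat)/V̇ = (23 − 13) / 1.2 = 10.0/1.2 = 8.333 cmH2O·s/L.
C = Vt/(Pplat − PEEP) = 560.0 / (13 − 4) = 560.0/9.0 = 62.222 mL/cmH2O.
τ = R × C = 8.333 × 0.06222 L/cmH2O = 0.5185 s.
Fraction remaining = e^(−Te/τ) = e^(−0.37/0.5185) = 0.4899.
Trapped volume = 560.0 × 0.4899 = 274.34 mL.

274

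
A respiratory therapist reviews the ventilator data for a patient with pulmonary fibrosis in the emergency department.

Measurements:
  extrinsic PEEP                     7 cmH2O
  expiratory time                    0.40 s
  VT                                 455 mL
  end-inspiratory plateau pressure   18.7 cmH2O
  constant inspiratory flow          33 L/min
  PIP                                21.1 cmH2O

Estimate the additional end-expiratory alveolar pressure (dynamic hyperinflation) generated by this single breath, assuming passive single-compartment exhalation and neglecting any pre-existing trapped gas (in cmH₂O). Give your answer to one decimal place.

1.1

Flow: 33 L/min ÷ 60 = 0.55 L/s.
R = (PIP − Pplat)/V̇ = (21.1 − 18.7) / 0.55 = 2.4/0.55 = 4.364 cmH2O·s/L.
C = Vt/(Pplat − PEEP) = 455.0 / (18.7 − 7) = 455.0/11.7 = 38.889 mL/cmH2O.
τ = R × C = 4.364 × 0.03889 L/cmH2O = 0.1697 s.
Fraction remaining = e^(−Te/τ) = e^(−0.40/0.1697) = 0.09469; trapped volume = 455.0 × 0.09469 = 43.084 mL.
Additional alveolar pressure from trapping ≈ V_trapped / C = 43.084 / 38.889 = 1.108 cmH2O.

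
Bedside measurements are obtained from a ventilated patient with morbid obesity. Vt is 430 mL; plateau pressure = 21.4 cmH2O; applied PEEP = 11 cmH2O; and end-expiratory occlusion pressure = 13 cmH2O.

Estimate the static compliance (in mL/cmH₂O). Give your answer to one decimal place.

51.2

End-expiratory occlusion gives total PEEP = 13 cmH2O (intrinsic PEEP = 13 − 11 = 2). Use total PEEP for the elastic gradient.
Cstat = Vt / (Pplat − PEEPtotal) = 430 / (21.4 − 13) = 430 / 8.4 = 51.19 mL/cmH2O.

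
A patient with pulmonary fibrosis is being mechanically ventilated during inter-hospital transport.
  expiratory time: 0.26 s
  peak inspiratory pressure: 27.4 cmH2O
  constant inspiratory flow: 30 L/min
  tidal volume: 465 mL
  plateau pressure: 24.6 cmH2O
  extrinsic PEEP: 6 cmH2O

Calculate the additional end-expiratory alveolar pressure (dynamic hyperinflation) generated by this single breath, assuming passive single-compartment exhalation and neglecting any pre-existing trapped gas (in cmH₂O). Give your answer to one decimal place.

Flow: 30 L/min ÷ 60 = 0.5 L/s.
R = (PIP − Pplat)/V̇ = (27.4 − 24.6) / 0.5 = 2.8/0.5 = 5.6 cmH2O·s/L.
C = Vt/(Pplat − PEEP) = 465.0 / (24.6 − 6) = 465.0/18.6 = 25.0 mL/cmH2O.
τ = R × C = 5.6 × 0.025 L/cmH2O = 0.14 s.
Fraction remaining = e^(−Te/τ) = e^(−0.26/0.14) = 0.1561; trapped volume = 465.0 × 0.1561 = 72.587 mL.
Additional alveolar pressure from trapping ≈ V_trapped / C = 72.587 / 25.0 = 2.903 cmH2O.

2.9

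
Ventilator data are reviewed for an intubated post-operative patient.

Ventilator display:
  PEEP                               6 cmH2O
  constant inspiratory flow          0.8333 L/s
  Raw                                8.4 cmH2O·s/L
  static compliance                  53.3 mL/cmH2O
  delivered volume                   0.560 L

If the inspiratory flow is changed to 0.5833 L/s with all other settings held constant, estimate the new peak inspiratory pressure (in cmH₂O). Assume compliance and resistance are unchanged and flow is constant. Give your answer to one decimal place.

21.4

PIP = Vt/C + R·V̇ + PEEP (constant-flow equation of motion).
Only the resistive term changes: ΔPIP = R × ΔV̇ = 8.4 × (0.5833 − 0.8333) = 8.4 × -0.25 = -2.1 cmH2O.
Original PIP = 560/53.3 + 8.4×0.8333 + 6 = 23.506 cmH2O; new PIP = 23.506 + (-2.1) = 21.406 cmH2O.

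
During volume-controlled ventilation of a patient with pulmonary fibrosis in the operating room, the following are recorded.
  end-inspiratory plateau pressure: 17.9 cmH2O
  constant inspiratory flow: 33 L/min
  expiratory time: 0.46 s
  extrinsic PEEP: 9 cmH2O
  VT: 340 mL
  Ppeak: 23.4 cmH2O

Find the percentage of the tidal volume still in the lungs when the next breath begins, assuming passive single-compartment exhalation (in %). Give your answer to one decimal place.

Flow: 33 L/min ÷ 60 = 0.55 L/s.
R = (PIP − Pplat)/V̇ = (23.4 − 17.9) / 0.55 = 5.5/0.55 = 10.0 cmH2O·s/L.
C = Vt/(Pplat − PEEP) = 340.0 / (17.9 − 9) = 340.0/8.9 = 38.202 mL/cmH2O.
τ = R × C = 10.0 × 0.0382 L/cmH2O = 0.382 s.
Fraction remaining at end-expiration = e^(−Te/τ) = e^(−0.46/0.382) = 0.2999 → 29.99%.

30.0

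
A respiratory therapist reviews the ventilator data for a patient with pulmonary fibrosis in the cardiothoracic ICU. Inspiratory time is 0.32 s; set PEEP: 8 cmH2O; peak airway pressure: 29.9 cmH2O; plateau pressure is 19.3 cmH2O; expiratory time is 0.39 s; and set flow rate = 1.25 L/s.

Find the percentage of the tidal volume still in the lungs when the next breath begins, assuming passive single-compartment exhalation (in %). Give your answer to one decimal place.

Vt = flow × Ti = 1.25 L/s × 0.32 s × 1000 mL/L = 400.0 mL.
R = (PIP − Pplat)/V̇ = (29.9 − 19.3) / 1.25 = 10.6/1.25 = 8.48 cmH2O·s/L.
C = Vt/(Pplat − PEEP) = 400.0 / (19.3 − 8) = 400.0/11.3 = 35.398 mL/cmH2O.
τ = R × C = 8.48 × 0.0354 L/cmH2O = 0.3002 s.
Fraction remaining at end-expiration = e^(−Te/τ) = e^(−0.39/0.3002) = 0.2728 → 27.28%.

27.3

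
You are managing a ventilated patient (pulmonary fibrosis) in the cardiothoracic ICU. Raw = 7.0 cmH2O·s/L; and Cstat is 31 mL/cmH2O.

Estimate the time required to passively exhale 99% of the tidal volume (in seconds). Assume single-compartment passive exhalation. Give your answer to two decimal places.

τ = R × C = 7.0 × 31 mL/cmH2O = 7.0 × 0.031 L/cmH2O = 0.217 s.
Exhaled fraction f = 1 − e^(−t/τ) → t = −τ·ln(1 − f) = −0.217·ln(0.01) = 0.9993 s.

1.00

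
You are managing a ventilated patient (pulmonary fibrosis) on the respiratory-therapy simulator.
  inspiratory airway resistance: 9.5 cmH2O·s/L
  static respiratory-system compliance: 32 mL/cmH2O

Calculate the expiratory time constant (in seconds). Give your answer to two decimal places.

τ = R × C = 9.5 × 32 mL/cmH2O = 9.5 × 0.032 L/cmH2O = 0.304 s.

0.30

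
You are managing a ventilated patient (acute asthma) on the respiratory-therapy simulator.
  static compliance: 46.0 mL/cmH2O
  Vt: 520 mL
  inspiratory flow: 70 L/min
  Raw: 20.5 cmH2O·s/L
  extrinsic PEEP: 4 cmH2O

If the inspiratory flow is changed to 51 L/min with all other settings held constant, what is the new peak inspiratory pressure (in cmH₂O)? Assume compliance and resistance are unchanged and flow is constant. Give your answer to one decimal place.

32.7

Flow: 70 L/min ÷ 60 = 1.1667 L/s.
New flow: 51 L/min ÷ 60 = 0.85 L/s.
PIP = Vt/C + R·V̇ + PEEP (constant-flow equation of motion).
Only the resistive term changes: ΔPIP = R × ΔV̇ = 20.5 × (0.85 − 1.1667) = 20.5 × -0.3167 = -6.492 cmH2O.
Original PIP = 520/46.0 + 20.5×1.1667 + 4 = 39.222 cmH2O; new PIP = 39.222 + (-6.492) = 32.73 cmH2O.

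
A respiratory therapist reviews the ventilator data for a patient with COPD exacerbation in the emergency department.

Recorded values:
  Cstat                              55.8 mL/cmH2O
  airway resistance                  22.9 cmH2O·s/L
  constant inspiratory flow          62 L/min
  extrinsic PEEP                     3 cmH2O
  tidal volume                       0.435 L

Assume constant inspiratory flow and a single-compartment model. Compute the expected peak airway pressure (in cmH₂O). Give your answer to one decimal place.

34.5

Flow: 62 L/min ÷ 60 = 1.0333 L/s.
Equation of motion (constant flow): PIP = Vt/C + R·V̇ + PEEP.
PIP = 435/55.8 + 22.9×1.0333 + 3 = 7.796 + 23.663 + 3 = 34.459 cmH2O.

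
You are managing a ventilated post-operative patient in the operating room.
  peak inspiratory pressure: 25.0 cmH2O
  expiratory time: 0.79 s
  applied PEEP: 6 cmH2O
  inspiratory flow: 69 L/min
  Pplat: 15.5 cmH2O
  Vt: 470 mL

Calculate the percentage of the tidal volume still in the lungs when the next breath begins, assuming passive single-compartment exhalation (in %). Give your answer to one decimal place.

14.5

Flow: 69 L/min ÷ 60 = 1.15 L/s.
R = (PIP − Pplat)/V̇ = (25.0 − 15.5) / 1.15 = 9.5/1.15 = 8.261 cmH2O·s/L.
C = Vt/(Pplat − PEEP) = 470.0 / (15.5 − 6) = 470.0/9.5 = 49.474 mL/cmH2O.
τ = R × C = 8.261 × 0.04947 L/cmH2O = 0.4087 s.
Fraction remaining at end-expiration = e^(−Te/τ) = e^(−0.79/0.4087) = 0.1447 → 14.47%.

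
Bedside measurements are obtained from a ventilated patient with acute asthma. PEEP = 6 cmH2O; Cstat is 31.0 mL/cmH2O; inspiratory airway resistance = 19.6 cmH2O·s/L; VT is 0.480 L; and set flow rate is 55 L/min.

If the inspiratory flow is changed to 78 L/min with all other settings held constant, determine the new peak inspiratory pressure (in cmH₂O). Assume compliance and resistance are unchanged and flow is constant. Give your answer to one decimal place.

Flow: 55 L/min ÷ 60 = 0.9167 L/s.
New flow: 78 L/min ÷ 60 = 1.3 L/s.
PIP = Vt/C + R·V̇ + PEEP (constant-flow equation of motion).
Only the resistive term changes: ΔPIP = R × ΔV̇ = 19.6 × (1.3 − 0.9167) = 19.6 × 0.3833 = 7.513 cmH2O.
Original PIP = 480/31.0 + 19.6×0.9167 + 6 = 39.451 cmH2O; new PIP = 39.451 + (7.513) = 46.964 cmH2O.

47.0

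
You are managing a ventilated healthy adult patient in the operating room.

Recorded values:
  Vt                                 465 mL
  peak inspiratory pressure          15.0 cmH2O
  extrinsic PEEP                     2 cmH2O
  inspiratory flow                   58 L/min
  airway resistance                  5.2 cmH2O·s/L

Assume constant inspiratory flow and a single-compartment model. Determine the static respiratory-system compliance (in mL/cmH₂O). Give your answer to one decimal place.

58.3

Flow: 58 L/min ÷ 60 = 0.9667 L/s.
Equation of motion (constant flow): PIP = Vt/C + R·V̇ + PEEP.
Vt/C = PIP − R·V̇ − PEEP = 15.0 − 5.2×0.9667 − 2 = 15.0 − 5.027 − 2 = 7.973 cmH2O.
C = Vt / 7.973 = 465 / 7.973 = 58.322 mL/cmH2O.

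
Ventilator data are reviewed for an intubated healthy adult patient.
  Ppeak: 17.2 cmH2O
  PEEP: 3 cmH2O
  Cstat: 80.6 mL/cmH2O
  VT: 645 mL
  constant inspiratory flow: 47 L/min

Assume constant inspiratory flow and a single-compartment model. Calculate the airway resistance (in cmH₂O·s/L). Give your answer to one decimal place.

7.9

Flow: 47 L/min ÷ 60 = 0.7833 L/s.
Equation of motion (constant flow): PIP = Vt/C + R·V̇ + PEEP.
R·V̇ = PIP − Vt/C − PEEP = 17.2 − 645/80.6 − 3 = 17.2 − 8.002 − 3 = 6.198 cmH2O.
R = 6.198 / 0.7833 = 7.913 cmH2O·s/L.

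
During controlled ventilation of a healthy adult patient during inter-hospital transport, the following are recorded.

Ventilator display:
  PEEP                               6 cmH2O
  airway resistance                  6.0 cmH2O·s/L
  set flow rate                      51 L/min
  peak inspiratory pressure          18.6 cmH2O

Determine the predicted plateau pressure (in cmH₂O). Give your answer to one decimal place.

13.5

Flow: 51 L/min ÷ 60 = 0.85 L/s.
Pplat = PIP − Raw × flow = 18.6 − 6.0 × 0.85 = 18.6 − 5.1 = 13.5 cmH2O.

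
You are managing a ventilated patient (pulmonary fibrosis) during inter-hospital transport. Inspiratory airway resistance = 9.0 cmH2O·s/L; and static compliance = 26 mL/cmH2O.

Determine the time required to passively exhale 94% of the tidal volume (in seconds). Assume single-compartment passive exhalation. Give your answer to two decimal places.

0.66

τ = R × C = 9.0 × 26 mL/cmH2O = 9.0 × 0.026 L/cmH2O = 0.234 s.
Exhaled fraction f = 1 − e^(−t/τ) → t = −τ·ln(1 − f) = −0.234·ln(0.06) = 0.6583 s.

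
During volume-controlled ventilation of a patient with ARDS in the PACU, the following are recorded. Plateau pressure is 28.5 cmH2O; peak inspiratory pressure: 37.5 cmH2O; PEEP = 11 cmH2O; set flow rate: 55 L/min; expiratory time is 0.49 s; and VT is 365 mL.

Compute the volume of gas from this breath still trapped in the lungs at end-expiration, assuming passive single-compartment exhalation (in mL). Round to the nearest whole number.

33

Flow: 55 L/min ÷ 60 = 0.9167 L/s.
R = (PIP − Pplat)/V̇ = (37.5 − 28.5) / 0.9167 = 9.0/0.9167 = 9.818 cmH2O·s/L.
C = Vt/(Pplat − PEEP) = 365.0 / (28.5 − 11) = 365.0/17.5 = 20.857 mL/cmH2O.
τ = R × C = 9.818 × 0.02086 L/cmH2O = 0.2048 s.
Fraction remaining = e^(−Te/τ) = e^(−0.49/0.2048) = 0.09139.
Trapped volume = 365.0 × 0.09139 = 33.357 mL.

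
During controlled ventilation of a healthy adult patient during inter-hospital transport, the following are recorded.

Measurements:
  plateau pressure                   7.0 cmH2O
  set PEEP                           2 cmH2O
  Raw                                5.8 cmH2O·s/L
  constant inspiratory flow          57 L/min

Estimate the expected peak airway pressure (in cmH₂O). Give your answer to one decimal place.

Flow: 57 L/min ÷ 60 = 0.95 L/s.
PIP = Pplat + Raw × flow = 7.0 + 5.8 × 0.95 = 7.0 + 5.51 = 12.51 cmH2O.

12.5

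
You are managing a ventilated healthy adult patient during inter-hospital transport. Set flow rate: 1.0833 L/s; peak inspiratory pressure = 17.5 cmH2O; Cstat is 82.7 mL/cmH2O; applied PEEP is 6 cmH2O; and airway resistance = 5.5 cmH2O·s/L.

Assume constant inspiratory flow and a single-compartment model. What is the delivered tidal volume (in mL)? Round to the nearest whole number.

458

Equation of motion (constant flow): PIP = Vt/C + R·V̇ + PEEP.
Vt/C = PIP − R·V̇ − PEEP = 17.5 − 5.958 − 6 = 5.542 cmH2O.
Vt = C × 5.542 = 82.7 × 5.542 = 458.32 mL.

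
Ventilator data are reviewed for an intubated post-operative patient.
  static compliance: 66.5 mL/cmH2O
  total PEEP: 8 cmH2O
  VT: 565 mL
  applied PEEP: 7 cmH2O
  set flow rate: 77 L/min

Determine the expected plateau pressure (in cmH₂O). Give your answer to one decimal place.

16.5

End-expiratory occlusion gives total PEEP = 8 cmH2O (intrinsic PEEP = 8 − 7 = 1). Use total PEEP for the elastic gradient.
Pplat = PEEPtotal + Vt / Cstat = 8 + 565 / 66.5 = 8 + 8.496 = 16.496 cmH2O.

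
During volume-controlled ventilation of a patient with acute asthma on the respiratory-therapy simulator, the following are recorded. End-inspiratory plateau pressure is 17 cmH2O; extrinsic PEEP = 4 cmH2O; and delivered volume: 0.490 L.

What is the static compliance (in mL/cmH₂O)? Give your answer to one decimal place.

37.7

Cstat = Vt / (Pplat − PEEP) = 490 / (17 − 4) = 490 / 13.0 = 37.692 mL/cmH2O.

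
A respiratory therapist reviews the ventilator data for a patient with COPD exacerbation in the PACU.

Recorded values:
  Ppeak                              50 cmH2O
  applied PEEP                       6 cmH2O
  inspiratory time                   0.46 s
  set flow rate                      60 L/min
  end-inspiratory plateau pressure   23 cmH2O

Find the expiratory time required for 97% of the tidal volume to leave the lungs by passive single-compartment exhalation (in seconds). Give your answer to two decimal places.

Flow: 60 L/min ÷ 60 = 1 L/s.
Vt = flow × Ti = 1 L/s × 0.46 s × 1000 mL/L = 460.0 mL.
R = (PIP − Pplat)/V̇ = (50 − 23) / 1 = 27.0/1 = 27.0 cmH2O·s/L.
C = Vt/(Pplat − PEEP) = 460.0 / (23 − 6) = 460.0/17.0 = 27.059 mL/cmH2O.
τ = R × C = 27.0 × 0.02706 L/cmH2O = 0.7306 s.
t = −τ·ln(1 − 0.97) = −0.7306·ln(0.03) = 2.562 s.

2.56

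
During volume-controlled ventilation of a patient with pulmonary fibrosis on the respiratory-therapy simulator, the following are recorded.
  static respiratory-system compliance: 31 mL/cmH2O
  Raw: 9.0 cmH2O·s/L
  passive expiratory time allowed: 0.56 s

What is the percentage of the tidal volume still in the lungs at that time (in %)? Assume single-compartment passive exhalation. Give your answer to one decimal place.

13.4

τ = R × C = 9.0 × 31 mL/cmH2O = 9.0 × 0.031 L/cmH2O = 0.279 s.
Passive exhalation: V(t)/V₀ = e^(−t/τ) = e^(−0.56/0.279) = 0.1344.
Fraction remaining = 0.1344 → 13.44%.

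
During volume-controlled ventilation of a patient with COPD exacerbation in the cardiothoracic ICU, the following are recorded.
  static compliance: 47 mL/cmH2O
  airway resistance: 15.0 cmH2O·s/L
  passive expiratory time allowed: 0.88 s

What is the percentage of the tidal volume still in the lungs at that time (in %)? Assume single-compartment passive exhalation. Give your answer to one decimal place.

28.7

τ = R × C = 15.0 × 47 mL/cmH2O = 15.0 × 0.047 L/cmH2O = 0.705 s.
Passive exhalation: V(t)/V₀ = e^(−t/τ) = e^(−0.88/0.705) = 0.287.
Fraction remaining = 0.287 → 28.7%.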